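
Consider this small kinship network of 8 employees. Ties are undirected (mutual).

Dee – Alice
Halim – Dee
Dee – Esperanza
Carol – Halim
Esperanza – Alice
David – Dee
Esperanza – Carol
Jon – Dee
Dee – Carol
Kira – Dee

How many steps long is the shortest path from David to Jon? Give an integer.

One shortest route is David – Dee – Jon, which uses 2 edges, and David and Jon are not directly tied, so nothing shorter exists. So d(David,Jon) = 2.

2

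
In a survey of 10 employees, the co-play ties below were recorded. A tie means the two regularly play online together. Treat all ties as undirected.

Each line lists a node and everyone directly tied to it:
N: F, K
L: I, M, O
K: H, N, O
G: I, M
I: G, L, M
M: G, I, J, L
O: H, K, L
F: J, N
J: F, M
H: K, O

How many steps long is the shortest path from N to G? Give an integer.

One shortest route is N – F – J – M – G, which uses 4 edges, and at distance 3 from N we only reach {L, M}, which does not include G. So d(N,G) = 4.

4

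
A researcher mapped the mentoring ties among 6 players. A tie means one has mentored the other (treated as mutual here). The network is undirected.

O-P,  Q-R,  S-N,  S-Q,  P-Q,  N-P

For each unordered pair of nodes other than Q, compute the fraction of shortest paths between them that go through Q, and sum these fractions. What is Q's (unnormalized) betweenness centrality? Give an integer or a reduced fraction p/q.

5

Pairs whose geodesics pass through Q — R–N: 2/2; R–S: 1; R–P: 1; R–O: 1; S–P: 1/2; S–O: 1/2.
All other pairs contribute 0.
Summing the contributions gives betweenness(Q) = 5.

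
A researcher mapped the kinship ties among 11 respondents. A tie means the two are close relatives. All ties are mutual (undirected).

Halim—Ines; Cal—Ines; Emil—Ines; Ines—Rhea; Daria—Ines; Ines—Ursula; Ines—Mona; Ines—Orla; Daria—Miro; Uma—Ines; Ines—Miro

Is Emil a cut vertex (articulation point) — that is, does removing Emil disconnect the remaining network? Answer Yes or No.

No

Even without Emil, every remaining node can still reach every other (the residual graph is connected), so Emil is not a cut vertex.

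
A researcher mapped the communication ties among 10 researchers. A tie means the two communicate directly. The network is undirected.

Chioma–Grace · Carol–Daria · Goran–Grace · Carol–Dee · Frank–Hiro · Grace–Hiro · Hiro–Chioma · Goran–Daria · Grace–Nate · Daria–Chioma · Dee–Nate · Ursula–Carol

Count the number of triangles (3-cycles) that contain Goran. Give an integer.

0

Goran's neighbors are Daria and Grace, but none of them are tied to each other, so no triangle contains Goran.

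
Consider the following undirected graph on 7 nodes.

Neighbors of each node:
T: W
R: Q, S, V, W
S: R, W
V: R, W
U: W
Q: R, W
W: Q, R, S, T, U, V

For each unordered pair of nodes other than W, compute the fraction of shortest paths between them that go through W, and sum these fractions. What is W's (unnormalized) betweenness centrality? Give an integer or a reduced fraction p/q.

21/2

Pairs whose geodesics pass through W — V–Q: 1/2; V–S: 1/2; V–U: 1; V–T: 1; R–U: 1; R–T: 1; Q–S: 1/2; Q–U: 1; Q–T: 1; S–U: 1; S–T: 1; U–T: 1.
All other pairs contribute 0.
Summing the contributions gives betweenness(W) = 21/2.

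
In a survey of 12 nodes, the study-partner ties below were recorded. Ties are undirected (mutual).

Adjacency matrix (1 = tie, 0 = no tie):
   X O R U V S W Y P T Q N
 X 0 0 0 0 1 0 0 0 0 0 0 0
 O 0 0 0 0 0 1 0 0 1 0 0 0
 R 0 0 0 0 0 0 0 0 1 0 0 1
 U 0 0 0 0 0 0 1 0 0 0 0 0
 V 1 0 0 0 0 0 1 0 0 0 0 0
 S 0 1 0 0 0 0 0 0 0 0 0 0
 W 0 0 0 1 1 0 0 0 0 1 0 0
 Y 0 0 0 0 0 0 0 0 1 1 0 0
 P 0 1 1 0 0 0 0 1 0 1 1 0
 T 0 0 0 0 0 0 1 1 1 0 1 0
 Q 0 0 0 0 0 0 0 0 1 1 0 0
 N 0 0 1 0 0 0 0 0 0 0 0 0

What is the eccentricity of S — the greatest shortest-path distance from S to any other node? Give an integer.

6

Distances from S: N:4, O:1, P:2, Q:3, R:3, T:3, U:5, V:5, W:4, X:6, Y:3.
The largest is 6 (to X), so the eccentricity of S is 6.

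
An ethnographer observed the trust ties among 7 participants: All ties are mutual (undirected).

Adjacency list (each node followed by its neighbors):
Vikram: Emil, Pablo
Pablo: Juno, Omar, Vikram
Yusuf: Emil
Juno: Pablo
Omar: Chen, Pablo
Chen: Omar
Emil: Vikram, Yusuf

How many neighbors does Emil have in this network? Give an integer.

2

Emil is directly tied to Vikram and Yusuf. That is 2 neighbors, so the degree of Emil is 2.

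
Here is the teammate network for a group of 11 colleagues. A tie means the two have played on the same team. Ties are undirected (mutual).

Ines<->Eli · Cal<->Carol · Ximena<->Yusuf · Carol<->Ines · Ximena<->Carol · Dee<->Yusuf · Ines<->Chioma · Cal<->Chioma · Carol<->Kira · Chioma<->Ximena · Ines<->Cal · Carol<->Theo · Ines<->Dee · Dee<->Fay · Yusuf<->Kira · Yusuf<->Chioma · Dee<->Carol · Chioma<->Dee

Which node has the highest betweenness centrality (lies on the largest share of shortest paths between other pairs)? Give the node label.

Unnormalized betweenness of each node: Cal:1/2, Carol:49/3, Chioma:29/6, Dee:67/6, Eli:0, Fay:0, Ines:61/6, Kira:2/3, Theo:0, Ximena:7/6, Yusuf:19/6.
Carol has the largest value, 49/3, making it the main broker — the node through which the most shortest paths run.

Carol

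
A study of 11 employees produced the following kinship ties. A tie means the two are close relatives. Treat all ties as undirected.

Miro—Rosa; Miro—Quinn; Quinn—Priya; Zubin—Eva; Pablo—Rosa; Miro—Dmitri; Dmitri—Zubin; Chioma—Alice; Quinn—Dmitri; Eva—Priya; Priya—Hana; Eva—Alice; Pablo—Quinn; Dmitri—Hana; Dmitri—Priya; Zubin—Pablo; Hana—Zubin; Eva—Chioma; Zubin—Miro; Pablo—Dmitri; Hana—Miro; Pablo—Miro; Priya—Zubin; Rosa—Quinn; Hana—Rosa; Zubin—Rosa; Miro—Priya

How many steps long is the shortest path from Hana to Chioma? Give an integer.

3

One shortest route is Hana – Priya – Eva – Chioma, which uses 3 edges, and at distance 2 from Hana we only reach {Eva, Pablo, Quinn}, which does not include Chioma. So d(Hana,Chioma) = 3.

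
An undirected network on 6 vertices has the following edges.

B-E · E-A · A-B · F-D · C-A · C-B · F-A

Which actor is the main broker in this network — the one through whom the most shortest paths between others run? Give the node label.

A

Unnormalized betweenness of each node: A:13/2, B:1/2, C:0, D:0, E:0, F:4.
A has the largest value, 13/2, making it the main broker — the node through which the most shortest paths run.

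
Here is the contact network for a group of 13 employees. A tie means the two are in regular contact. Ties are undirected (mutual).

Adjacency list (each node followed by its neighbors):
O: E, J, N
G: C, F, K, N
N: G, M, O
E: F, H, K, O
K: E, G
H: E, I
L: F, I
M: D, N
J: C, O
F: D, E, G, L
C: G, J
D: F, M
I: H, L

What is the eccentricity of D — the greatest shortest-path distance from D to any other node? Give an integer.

Distances from D: C:3, E:2, F:1, G:2, H:3, I:3, J:4, K:3, L:2, M:1, N:2, O:3.
The largest is 4 (to J), so the eccentricity of D is 4.

4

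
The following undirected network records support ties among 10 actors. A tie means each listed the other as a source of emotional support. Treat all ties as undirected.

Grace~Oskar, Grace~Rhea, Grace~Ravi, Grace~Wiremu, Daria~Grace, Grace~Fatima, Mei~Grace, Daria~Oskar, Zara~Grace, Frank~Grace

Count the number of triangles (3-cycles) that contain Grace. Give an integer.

Grace's neighbors: Daria, Fatima, Frank, Mei, Oskar, Ravi, Rhea, Wiremu, and Zara.
Neighbor pairs that are themselves tied: Grace–Daria–Oskar. Each forms one triangle with Grace, for 1 in total.

1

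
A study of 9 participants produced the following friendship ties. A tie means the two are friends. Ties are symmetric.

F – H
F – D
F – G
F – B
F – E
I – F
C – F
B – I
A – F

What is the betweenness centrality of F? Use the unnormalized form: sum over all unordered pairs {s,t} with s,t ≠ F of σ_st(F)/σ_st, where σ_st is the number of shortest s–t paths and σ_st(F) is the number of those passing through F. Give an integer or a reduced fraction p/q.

27

Pairs whose geodesics pass through F — C–A: 1; C–E: 1; C–H: 1; C–G: 1; C–D: 1; C–I: 1; C–B: 1; A–E: 1; A–H: 1; A–G: 1; A–D: 1; A–I: 1; A–B: 1; E–H: 1 … (+13 more pairs).
All other pairs contribute 0.
Summing the contributions gives betweenness(F) = 27.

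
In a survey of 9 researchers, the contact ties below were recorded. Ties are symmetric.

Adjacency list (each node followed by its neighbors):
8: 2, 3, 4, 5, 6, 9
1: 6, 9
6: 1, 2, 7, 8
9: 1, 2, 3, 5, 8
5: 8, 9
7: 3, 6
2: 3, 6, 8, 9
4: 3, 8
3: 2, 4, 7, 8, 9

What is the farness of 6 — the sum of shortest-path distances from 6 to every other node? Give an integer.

Distances from 6: 1:1, 2:1, 3:2, 4:2, 5:2, 7:1, 8:1, 9:2.
Sum = 1 + 1 + 2 + 2 + 2 + 1 + 1 + 2 = 12.

12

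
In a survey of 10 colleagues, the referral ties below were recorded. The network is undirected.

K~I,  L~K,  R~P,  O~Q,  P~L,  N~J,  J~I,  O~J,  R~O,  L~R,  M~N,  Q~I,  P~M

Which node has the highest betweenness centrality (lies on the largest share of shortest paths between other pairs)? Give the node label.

Unnormalized betweenness of each node: I:6, J:47/6, K:10/3, L:14/3, M:3, N:11/3, O:22/3, P:16/3, Q:7/6, R:17/3.
J has the largest value, 47/6, making it the main broker — the node through which the most shortest paths run.

J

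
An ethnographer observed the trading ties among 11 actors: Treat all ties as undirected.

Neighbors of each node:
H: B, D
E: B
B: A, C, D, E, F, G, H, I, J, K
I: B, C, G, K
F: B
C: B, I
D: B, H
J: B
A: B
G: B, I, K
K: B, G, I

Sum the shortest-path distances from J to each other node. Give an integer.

Distances from J: A:2, B:1, C:2, D:2, E:2, F:2, G:2, H:2, I:2, K:2.
Sum = 2 + 1 + 2 + 2 + 2 + 2 + 2 + 2 + 2 + 2 = 19.

19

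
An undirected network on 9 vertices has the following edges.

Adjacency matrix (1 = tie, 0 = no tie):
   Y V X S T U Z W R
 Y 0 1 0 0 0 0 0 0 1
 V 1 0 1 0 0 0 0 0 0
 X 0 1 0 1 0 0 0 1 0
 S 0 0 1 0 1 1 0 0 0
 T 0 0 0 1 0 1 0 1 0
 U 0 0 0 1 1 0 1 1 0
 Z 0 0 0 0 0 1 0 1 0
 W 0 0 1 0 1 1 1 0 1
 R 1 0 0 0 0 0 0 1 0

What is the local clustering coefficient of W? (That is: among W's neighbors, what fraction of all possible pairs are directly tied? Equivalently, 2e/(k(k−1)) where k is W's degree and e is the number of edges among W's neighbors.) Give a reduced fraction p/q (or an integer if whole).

W's neighbors: R, T, U, X, and Z (k = 5).
Possible neighbor pairs: C(5,2) = 10. Edges among them: T–U, U–Z → e = 2.
Clustering(W) = 2/10 = 1/5.

1/5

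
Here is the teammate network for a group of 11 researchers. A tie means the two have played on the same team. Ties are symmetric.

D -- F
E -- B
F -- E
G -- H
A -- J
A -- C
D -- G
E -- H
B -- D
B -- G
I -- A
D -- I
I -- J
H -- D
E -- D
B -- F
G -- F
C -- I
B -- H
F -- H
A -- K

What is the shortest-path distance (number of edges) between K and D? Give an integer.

One shortest route is K – A – I – D, which uses 3 edges, and at distance 2 from K we only reach {C, I, J}, which does not include D. So d(K,D) = 3.

3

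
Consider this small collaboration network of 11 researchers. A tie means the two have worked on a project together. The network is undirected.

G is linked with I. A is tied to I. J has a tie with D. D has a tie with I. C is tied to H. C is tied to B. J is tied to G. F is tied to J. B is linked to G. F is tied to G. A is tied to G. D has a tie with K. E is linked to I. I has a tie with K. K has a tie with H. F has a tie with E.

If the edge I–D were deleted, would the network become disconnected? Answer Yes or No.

Even without that edge, I still reaches D via I – K – D, so the network stays connected. Not a bridge.

No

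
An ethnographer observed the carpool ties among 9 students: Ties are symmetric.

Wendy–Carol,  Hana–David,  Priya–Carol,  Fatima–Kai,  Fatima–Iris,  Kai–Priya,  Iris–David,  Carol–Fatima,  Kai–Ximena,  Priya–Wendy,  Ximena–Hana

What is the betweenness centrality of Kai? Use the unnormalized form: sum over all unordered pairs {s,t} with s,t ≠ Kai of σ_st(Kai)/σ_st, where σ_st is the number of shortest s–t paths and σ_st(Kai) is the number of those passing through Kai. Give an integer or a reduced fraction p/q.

28/3

Pairs whose geodesics pass through Kai — David–Priya: 2/3; Iris–Priya: 1/2; Iris–Ximena: 1/2; Fatima–Priya: 1/2; Fatima–Ximena: 1; Fatima–Hana: 1/2; Carol–Ximena: 2/2; Carol–Hana: 2/3; Wendy–Ximena: 1; Wendy–Hana: 1; Priya–Ximena: 1; Priya–Hana: 1.
All other pairs contribute 0.
Summing the contributions gives betweenness(Kai) = 28/3.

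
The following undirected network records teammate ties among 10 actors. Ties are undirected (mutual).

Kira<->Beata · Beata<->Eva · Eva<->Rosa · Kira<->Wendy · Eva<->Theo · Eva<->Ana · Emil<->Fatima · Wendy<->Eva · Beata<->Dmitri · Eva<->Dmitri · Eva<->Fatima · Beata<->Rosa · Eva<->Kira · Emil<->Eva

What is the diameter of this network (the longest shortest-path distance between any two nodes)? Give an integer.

2

Eccentricity of each node (its greatest distance to any other): Ana:2, Beata:2, Dmitri:2, Emil:2, Eva:1, Fatima:2, Kira:2, Rosa:2, Theo:2, Wendy:2.
The maximum eccentricity is 2, realized for instance by the pair Wendy–Theo via Wendy – Eva – Theo. So the diameter is 2.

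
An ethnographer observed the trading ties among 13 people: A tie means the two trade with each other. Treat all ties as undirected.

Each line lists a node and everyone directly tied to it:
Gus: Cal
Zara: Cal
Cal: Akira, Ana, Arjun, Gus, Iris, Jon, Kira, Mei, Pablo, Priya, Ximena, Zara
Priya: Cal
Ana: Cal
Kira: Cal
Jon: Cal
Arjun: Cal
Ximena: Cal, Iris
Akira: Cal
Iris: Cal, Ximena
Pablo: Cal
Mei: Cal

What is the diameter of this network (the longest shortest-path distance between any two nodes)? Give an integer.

2

Eccentricity of each node (its greatest distance to any other): Akira:2, Ana:2, Arjun:2, Cal:1, Gus:2, Iris:2, Jon:2, Kira:2, Mei:2, Pablo:2, Priya:2, Ximena:2, Zara:2.
The maximum eccentricity is 2, realized for instance by the pair Gus–Pablo via Gus – Cal – Pablo. So the diameter is 2.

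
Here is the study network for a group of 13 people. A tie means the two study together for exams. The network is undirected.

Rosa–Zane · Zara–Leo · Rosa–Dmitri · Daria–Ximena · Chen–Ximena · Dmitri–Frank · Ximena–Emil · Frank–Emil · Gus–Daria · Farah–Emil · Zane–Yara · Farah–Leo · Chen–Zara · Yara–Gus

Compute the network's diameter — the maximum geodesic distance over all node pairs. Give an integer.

6

Eccentricity of each node (its greatest distance to any other): Chen:5, Daria:4, Dmitri:5, Emil:4, Farah:5, Frank:4, Gus:5, Leo:6, Rosa:6, Ximena:4, Yara:6, Zane:6, Zara:6.
The maximum eccentricity is 6, realized for instance by the pair Zara–Rosa via Zara – Leo – Farah – Emil – Frank – Dmitri – Rosa. So the diameter is 6.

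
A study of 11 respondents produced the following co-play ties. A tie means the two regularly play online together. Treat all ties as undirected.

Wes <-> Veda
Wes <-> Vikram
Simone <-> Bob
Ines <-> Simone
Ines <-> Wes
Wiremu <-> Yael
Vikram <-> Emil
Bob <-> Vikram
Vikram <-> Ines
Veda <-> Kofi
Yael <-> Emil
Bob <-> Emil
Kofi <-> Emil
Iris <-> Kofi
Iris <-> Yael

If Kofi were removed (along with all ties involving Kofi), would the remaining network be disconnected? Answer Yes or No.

No

Even without Kofi, every remaining node can still reach every other (the residual graph is connected), so Kofi is not a cut vertex.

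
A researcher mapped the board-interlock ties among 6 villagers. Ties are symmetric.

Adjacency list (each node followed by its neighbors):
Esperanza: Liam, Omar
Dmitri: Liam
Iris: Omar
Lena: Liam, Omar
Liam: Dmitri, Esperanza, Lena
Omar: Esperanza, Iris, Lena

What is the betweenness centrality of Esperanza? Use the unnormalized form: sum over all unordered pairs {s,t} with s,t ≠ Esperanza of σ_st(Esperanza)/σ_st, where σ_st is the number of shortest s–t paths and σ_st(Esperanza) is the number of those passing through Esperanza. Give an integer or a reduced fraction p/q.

2

Pairs whose geodesics pass through Esperanza — Liam–Iris: 1/2; Liam–Omar: 1/2; Dmitri–Iris: 1/2; Dmitri–Omar: 1/2.
All other pairs contribute 0.
Summing the contributions gives betweenness(Esperanza) = 2.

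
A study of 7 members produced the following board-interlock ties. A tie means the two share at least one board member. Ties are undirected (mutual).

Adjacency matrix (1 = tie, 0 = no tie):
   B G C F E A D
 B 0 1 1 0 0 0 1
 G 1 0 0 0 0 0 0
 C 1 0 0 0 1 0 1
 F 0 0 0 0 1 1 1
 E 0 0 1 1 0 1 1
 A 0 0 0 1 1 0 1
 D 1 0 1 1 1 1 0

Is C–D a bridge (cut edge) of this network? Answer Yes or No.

No

Even without that edge, C still reaches D via C – B – D, so the network stays connected. Not a bridge.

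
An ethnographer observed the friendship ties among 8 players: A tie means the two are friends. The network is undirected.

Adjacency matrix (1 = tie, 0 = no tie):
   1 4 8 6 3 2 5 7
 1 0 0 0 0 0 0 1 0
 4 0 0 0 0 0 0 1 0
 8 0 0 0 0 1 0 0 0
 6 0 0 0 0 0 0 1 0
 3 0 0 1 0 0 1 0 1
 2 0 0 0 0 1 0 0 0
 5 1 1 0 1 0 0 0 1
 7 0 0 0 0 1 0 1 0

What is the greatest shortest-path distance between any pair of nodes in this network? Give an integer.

4

Eccentricity of each node (its greatest distance to any other): 1:4, 2:4, 3:3, 4:4, 5:3, 6:4, 7:2, 8:4.
The maximum eccentricity is 4, realized for instance by the pair 1–8 via 1 – 5 – 7 – 3 – 8. So the diameter is 4.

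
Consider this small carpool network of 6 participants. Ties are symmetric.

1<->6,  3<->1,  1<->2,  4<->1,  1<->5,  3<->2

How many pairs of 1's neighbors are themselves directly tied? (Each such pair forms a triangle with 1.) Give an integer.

1

1's neighbors: 2, 3, 4, 5, and 6.
Neighbor pairs that are themselves tied: 1–2–3. Each forms one triangle with 1, for 1 in total.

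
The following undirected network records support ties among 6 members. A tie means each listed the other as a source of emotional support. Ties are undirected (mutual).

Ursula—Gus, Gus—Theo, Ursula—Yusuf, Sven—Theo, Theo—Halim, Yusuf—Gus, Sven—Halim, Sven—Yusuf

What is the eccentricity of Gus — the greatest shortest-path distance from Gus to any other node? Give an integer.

Distances from Gus: Halim:2, Sven:2, Theo:1, Ursula:1, Yusuf:1.
The largest is 2 (to Sven and Halim), so the eccentricity of Gus is 2.

2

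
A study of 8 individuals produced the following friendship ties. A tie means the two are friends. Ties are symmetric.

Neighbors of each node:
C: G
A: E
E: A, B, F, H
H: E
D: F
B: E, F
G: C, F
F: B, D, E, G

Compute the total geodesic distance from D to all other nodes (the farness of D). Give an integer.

Distances from D: A:3, B:2, C:3, E:2, F:1, G:2, H:3.
Sum = 3 + 2 + 3 + 2 + 1 + 2 + 3 = 16.

16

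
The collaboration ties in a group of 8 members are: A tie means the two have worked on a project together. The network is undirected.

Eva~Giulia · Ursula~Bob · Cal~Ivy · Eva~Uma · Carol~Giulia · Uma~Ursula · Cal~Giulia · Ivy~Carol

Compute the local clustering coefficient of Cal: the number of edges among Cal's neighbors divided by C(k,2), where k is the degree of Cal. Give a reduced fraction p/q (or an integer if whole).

0

Cal's neighbors: Giulia and Ivy (k = 2).
Possible neighbor pairs: C(2,2) = 1. Edges among them: none → e = 0.
Clustering(Cal) = 0/1.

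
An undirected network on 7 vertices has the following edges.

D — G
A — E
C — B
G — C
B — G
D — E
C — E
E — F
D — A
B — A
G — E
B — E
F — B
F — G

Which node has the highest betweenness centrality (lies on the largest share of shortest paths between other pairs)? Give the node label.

E

Unnormalized betweenness of each node: A:1/3, B:5/3, C:0, D:1/3, E:3, F:0, G:5/3.
E has the largest value, 3, making it the main broker — the node through which the most shortest paths run.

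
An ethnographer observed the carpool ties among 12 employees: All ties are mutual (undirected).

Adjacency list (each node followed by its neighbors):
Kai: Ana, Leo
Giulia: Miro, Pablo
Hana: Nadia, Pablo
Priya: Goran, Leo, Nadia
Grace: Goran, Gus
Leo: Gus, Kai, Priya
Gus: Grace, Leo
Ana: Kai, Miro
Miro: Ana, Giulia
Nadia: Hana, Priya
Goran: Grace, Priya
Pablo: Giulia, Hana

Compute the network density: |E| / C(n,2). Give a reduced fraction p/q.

There are 13 edges and 12 nodes, so the maximum possible is C(12,2) = 66.
Density = 13/66.

13/66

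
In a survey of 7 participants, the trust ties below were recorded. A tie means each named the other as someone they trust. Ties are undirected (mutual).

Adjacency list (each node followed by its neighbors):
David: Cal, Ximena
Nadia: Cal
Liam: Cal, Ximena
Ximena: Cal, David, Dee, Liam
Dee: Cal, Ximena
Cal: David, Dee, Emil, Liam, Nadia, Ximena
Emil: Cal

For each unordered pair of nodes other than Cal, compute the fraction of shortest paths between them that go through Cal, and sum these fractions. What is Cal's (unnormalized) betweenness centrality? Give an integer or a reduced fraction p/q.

Pairs whose geodesics pass through Cal — David–Liam: 1/2; David–Dee: 1/2; David–Nadia: 1; David–Emil: 1; Liam–Dee: 1/2; Liam–Nadia: 1; Liam–Emil: 1; Dee–Nadia: 1; Dee–Emil: 1; Nadia–Ximena: 1; Nadia–Emil: 1; Ximena–Emil: 1.
All other pairs contribute 0.
Summing the contributions gives betweenness(Cal) = 21/2.

21/2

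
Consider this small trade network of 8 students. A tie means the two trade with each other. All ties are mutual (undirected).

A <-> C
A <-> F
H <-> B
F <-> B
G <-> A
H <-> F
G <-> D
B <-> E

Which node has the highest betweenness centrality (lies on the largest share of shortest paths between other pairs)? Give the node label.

Unnormalized betweenness of each node: A:14, B:6, C:0, D:0, E:0, F:12, G:6, H:0.
A has the largest value, 14, making it the main broker — the node through which the most shortest paths run.

A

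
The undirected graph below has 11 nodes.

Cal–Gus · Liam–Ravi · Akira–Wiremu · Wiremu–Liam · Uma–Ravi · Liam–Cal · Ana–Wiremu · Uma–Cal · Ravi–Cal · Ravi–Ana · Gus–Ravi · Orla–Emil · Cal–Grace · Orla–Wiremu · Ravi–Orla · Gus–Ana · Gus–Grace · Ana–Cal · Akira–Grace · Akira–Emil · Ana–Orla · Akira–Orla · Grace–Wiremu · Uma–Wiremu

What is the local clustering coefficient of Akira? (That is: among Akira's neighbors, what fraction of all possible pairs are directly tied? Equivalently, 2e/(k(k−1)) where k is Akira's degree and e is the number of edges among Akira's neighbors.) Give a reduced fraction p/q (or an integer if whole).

1/2

Akira's neighbors: Emil, Grace, Orla, and Wiremu (k = 4).
Possible neighbor pairs: C(4,2) = 6. Edges among them: Emil–Orla, Grace–Wiremu, Orla–Wiremu → e = 3.
Clustering(Akira) = 3/6 = 1/2.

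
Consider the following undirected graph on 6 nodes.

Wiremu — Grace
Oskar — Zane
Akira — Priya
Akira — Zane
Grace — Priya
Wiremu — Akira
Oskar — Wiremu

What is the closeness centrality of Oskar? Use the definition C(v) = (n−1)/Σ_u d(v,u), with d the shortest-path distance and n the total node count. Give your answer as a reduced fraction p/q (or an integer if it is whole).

5/9

Distances from Oskar: Akira:2, Grace:2, Priya:3, Wiremu:1, Zane:1. Sum = 9.
n = 6, so closeness = 5/9.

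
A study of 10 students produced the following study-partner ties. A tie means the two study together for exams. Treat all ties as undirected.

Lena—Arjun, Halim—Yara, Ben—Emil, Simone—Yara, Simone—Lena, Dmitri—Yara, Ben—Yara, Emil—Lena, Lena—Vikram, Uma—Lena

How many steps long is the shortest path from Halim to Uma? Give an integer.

One shortest route is Halim – Yara – Simone – Lena – Uma, which uses 4 edges, and at distance 3 from Halim we only reach {Emil, Lena}, which does not include Uma. So d(Halim,Uma) = 4.

4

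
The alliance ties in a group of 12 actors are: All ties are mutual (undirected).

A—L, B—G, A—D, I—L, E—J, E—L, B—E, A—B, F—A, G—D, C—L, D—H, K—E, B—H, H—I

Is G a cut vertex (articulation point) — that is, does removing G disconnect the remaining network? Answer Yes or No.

No

Even without G, every remaining node can still reach every other (the residual graph is connected), so G is not a cut vertex.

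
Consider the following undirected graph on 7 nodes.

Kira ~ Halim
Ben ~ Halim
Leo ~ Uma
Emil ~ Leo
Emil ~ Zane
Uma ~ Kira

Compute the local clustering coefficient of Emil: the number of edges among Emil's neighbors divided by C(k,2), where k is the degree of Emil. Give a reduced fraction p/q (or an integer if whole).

Emil's neighbors: Leo and Zane (k = 2).
Possible neighbor pairs: C(2,2) = 1. Edges among them: none → e = 0.
Clustering(Emil) = 0/1.

0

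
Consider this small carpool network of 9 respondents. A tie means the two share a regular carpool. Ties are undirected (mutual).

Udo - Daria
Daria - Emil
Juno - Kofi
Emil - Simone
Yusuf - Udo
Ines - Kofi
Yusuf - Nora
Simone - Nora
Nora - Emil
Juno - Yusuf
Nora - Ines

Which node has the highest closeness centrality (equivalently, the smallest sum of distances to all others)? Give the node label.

Nora

Farness (sum of distances to all others) for each node — Daria:18, Emil:15, Ines:16, Juno:17, Kofi:19, Nora:12, Simone:17, Udo:17, Yusuf:13.
The smallest farness is 12, for Nora, so Nora has the highest closeness.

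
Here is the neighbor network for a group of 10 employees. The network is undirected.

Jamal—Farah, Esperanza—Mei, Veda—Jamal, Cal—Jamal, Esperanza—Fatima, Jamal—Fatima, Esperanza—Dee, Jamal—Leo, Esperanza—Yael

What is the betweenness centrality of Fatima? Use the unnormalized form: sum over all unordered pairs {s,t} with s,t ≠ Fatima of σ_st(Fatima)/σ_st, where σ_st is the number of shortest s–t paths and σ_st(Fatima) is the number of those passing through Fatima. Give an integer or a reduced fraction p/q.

Pairs whose geodesics pass through Fatima — Jamal–Mei: 1; Jamal–Esperanza: 1; Jamal–Dee: 1; Jamal–Yael: 1; Mei–Cal: 1; Mei–Veda: 1; Mei–Farah: 1; Mei–Leo: 1; Esperanza–Cal: 1; Esperanza–Veda: 1; Esperanza–Farah: 1; Esperanza–Leo: 1; Dee–Cal: 1; Dee–Veda: 1 … (+6 more pairs).
All other pairs contribute 0.
Summing the contributions gives betweenness(Fatima) = 20.

20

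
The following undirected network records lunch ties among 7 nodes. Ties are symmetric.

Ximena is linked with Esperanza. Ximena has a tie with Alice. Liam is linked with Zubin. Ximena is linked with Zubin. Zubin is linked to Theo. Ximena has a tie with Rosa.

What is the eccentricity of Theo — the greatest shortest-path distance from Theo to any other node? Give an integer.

Distances from Theo: Alice:3, Esperanza:3, Liam:2, Rosa:3, Ximena:2, Zubin:1.
The largest is 3 (to Rosa, Alice, and Esperanza), so the eccentricity of Theo is 3.

3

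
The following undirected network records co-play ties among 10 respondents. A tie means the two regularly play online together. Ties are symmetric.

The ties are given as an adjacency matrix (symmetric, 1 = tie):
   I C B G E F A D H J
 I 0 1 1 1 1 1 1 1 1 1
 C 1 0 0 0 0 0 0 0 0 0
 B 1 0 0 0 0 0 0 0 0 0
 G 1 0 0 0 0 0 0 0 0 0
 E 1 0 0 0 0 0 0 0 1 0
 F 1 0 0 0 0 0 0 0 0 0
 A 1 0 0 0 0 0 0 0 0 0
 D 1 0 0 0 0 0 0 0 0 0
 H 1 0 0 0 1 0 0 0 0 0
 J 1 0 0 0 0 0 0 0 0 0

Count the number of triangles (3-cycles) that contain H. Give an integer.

H's neighbors: E and I.
Neighbor pairs that are themselves tied: H–E–I. Each forms one triangle with H, for 1 in total.

1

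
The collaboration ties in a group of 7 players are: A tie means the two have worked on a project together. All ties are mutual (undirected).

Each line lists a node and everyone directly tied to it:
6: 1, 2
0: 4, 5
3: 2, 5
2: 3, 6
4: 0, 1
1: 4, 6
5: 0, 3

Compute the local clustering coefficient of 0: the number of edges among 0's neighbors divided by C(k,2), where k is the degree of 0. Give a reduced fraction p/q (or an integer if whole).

0's neighbors: 4 and 5 (k = 2).
Possible neighbor pairs: C(2,2) = 1. Edges among them: none → e = 0.
Clustering(0) = 0/1.

0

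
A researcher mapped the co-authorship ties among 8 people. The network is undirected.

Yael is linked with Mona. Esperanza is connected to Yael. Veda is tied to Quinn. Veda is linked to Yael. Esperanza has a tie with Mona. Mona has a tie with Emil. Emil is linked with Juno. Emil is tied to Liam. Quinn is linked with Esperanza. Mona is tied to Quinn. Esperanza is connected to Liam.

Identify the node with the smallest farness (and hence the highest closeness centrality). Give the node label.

Mona

Farness (sum of distances to all others) for each node — Emil:12, Esperanza:11, Juno:18, Liam:13, Mona:10, Quinn:12, Veda:16, Yael:12.
The smallest farness is 10, for Mona, so Mona has the highest closeness.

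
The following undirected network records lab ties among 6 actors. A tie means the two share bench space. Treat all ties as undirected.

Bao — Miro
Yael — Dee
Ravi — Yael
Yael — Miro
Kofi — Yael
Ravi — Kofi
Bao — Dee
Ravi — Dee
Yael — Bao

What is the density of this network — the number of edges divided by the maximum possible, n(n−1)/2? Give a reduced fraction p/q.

3/5

There are 9 edges and 6 nodes, so the maximum possible is C(6,2) = 15.
Density = 9/15 = 3/5.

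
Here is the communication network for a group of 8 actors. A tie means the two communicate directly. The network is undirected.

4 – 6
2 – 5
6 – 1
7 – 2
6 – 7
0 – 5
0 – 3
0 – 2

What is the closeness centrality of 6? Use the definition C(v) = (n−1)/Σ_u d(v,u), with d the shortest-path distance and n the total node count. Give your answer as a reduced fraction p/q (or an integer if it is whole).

Distances from 6: 0:3, 1:1, 2:2, 3:4, 4:1, 5:3, 7:1. Sum = 15.
n = 8, so closeness = 7/15.

7/15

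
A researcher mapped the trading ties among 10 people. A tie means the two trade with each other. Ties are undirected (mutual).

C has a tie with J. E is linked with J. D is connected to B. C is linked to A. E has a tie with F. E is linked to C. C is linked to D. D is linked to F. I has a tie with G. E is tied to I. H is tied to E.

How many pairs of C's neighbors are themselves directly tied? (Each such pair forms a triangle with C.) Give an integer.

1

C's neighbors: A, D, E, and J.
Neighbor pairs that are themselves tied: C–E–J. Each forms one triangle with C, for 1 in total.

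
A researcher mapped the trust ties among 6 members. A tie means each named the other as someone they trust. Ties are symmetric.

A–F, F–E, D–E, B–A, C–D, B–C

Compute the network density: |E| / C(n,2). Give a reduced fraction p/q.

There are 6 edges and 6 nodes, so the maximum possible is C(6,2) = 15.
Density = 6/15 = 2/5.

2/5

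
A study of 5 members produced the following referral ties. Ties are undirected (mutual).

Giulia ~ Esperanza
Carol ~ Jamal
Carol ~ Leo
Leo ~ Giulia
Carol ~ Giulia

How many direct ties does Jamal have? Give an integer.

1

Jamal is directly tied to Carol. That is 1 neighbor, so the degree of Jamal is 1.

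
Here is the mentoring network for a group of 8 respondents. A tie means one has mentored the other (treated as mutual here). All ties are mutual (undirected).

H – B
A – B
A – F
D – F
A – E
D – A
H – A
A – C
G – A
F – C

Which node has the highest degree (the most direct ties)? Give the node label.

A

Degrees — A:7, B:2, C:2, D:2, E:1, F:3, G:1, H:2.
The maximum is 7, attained only by A.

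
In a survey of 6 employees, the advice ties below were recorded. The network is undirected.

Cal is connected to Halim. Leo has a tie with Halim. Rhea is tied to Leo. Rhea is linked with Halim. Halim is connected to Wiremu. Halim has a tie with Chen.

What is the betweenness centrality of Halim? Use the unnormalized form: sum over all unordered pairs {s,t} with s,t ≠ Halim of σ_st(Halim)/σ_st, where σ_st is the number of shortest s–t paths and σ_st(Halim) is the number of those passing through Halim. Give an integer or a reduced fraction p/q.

Pairs whose geodesics pass through Halim — Wiremu–Leo: 1; Wiremu–Chen: 1; Wiremu–Rhea: 1; Wiremu–Cal: 1; Leo–Chen: 1; Leo–Cal: 1; Chen–Rhea: 1; Chen–Cal: 1; Rhea–Cal: 1.
All other pairs contribute 0.
Summing the contributions gives betweenness(Halim) = 9.

9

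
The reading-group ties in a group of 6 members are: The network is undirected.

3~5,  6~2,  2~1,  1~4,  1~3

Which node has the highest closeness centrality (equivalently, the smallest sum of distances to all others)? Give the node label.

1

Farness (sum of distances to all others) for each node — 1:7, 2:9, 3:9, 4:11, 5:13, 6:13.
The smallest farness is 7, for 1, so 1 has the highest closeness.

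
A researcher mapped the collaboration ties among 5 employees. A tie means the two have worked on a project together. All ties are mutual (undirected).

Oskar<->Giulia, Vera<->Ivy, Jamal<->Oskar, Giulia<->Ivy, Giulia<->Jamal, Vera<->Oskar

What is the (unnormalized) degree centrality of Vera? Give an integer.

Vera is directly tied to Ivy and Oskar. That is 2 neighbors, so the degree of Vera is 2.

2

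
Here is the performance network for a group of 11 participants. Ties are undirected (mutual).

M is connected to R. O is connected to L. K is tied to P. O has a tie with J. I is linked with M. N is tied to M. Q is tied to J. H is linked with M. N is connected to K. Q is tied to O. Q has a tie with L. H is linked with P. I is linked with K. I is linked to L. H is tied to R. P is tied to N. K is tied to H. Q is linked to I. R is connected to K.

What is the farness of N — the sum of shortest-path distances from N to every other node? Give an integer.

23

Distances from N: H:2, I:2, J:4, K:1, L:3, M:1, O:4, P:1, Q:3, R:2.
Sum = 2 + 2 + 4 + 1 + 3 + 1 + 4 + 1 + 3 + 2 = 23.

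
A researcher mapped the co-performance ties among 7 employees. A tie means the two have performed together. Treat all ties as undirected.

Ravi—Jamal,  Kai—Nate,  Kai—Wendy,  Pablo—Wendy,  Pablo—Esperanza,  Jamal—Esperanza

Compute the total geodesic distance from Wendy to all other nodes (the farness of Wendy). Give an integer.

13

Distances from Wendy: Esperanza:2, Jamal:3, Kai:1, Nate:2, Pablo:1, Ravi:4.
Sum = 2 + 3 + 1 + 2 + 1 + 4 = 13.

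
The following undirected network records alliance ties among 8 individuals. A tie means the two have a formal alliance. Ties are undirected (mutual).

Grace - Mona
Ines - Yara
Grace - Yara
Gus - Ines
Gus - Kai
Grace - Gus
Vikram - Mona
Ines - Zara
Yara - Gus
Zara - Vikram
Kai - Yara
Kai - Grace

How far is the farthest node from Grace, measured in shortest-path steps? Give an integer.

3

Distances from Grace: Gus:1, Ines:2, Kai:1, Mona:1, Vikram:2, Yara:1, Zara:3.
The largest is 3 (to Zara), so the eccentricity of Grace is 3.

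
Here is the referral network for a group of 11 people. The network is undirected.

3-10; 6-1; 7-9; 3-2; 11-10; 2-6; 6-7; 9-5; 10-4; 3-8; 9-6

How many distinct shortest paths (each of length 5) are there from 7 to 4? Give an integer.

The shortest distance is 5, and the only length-5 path is 7–6–2–3–10–4. So there is exactly 1 shortest path.

1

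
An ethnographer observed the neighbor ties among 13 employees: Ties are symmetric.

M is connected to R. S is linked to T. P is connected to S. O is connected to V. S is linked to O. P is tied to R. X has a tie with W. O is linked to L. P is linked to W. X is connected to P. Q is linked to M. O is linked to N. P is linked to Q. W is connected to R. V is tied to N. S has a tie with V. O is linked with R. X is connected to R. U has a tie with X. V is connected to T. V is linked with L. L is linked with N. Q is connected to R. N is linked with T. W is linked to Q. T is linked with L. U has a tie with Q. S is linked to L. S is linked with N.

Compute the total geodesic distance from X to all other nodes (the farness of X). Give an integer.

Distances from X: L:3, M:2, N:3, O:2, P:1, Q:2, R:1, S:2, T:3, U:1, V:3, W:1.
Sum = 3 + 2 + 3 + 2 + 1 + 2 + 1 + 2 + 3 + 1 + 3 + 1 = 24.

24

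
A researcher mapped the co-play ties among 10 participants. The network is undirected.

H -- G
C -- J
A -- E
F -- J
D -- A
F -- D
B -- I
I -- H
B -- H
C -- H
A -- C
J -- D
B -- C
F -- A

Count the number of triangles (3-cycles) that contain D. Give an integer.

D's neighbors: A, F, and J.
Neighbor pairs that are themselves tied: D–A–F; D–F–J. Each forms one triangle with D, for 2 in total.

2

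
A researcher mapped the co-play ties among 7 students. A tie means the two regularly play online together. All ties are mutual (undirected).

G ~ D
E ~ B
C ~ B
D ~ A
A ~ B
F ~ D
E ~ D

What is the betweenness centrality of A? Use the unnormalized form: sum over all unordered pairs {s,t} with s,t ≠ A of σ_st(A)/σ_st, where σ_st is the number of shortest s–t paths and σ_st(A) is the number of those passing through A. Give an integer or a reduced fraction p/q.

3

Pairs whose geodesics pass through A — G–C: 1/2; G–B: 1/2; C–D: 1/2; C–F: 1/2; B–D: 1/2; B–F: 1/2.
All other pairs contribute 0.
Summing the contributions gives betweenness(A) = 3.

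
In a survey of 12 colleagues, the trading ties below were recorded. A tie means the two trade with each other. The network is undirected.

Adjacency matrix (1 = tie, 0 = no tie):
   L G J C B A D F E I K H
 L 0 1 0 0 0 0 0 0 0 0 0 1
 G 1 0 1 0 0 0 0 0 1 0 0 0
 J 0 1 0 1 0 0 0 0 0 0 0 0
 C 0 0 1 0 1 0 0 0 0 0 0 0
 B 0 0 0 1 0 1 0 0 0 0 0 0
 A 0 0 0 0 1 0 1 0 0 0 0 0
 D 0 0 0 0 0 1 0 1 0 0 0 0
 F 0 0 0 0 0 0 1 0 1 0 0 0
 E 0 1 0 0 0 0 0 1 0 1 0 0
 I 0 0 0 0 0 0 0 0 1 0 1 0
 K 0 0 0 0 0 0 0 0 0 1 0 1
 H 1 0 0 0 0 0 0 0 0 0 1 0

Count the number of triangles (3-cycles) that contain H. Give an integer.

0

H's neighbors are K and L, but none of them are tied to each other, so no triangle contains H.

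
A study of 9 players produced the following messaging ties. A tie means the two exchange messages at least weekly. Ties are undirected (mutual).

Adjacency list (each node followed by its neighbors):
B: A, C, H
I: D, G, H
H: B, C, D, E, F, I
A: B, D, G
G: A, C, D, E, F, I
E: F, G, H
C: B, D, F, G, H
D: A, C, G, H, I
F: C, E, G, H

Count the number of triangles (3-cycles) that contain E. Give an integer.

E's neighbors: F, G, and H.
Neighbor pairs that are themselves tied: E–F–G; E–F–H. Each forms one triangle with E, for 2 in total.

2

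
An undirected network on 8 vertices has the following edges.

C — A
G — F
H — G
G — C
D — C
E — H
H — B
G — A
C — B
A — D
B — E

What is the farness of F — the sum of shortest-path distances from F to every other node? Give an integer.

16

Distances from F: A:2, B:3, C:2, D:3, E:3, G:1, H:2.
Sum = 2 + 3 + 2 + 3 + 3 + 1 + 2 = 16.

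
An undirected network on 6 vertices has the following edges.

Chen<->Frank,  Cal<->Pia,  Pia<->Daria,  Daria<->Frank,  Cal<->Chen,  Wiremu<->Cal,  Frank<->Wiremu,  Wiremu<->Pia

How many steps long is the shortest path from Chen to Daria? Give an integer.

One shortest route is Chen – Frank – Daria, which uses 2 edges, and Chen and Daria are not directly tied, so nothing shorter exists. So d(Chen,Daria) = 2.

2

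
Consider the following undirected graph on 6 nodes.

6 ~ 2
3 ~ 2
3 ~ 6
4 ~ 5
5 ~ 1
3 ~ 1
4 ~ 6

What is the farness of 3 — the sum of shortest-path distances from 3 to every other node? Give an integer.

Distances from 3: 1:1, 2:1, 4:2, 5:2, 6:1.
Sum = 1 + 1 + 2 + 2 + 1 = 7.

7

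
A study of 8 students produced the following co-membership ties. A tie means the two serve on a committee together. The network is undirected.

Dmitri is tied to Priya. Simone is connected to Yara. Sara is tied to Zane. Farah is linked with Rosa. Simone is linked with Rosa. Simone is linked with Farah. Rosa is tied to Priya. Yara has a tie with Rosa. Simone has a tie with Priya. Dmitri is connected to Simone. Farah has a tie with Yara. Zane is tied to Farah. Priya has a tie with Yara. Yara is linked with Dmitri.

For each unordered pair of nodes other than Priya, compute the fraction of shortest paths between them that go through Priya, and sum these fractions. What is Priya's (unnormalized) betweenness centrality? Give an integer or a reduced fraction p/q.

1/3

Pairs whose geodesics pass through Priya — Rosa–Dmitri: 1/3.
All other pairs contribute 0.
Summing the contributions gives betweenness(Priya) = 1/3.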